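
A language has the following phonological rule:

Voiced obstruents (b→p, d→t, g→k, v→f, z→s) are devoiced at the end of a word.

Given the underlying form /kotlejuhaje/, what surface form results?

No segment of /kotlejuhaje/ meets the structural description of the rule, so the form surfaces unchanged.

kotlejuhaje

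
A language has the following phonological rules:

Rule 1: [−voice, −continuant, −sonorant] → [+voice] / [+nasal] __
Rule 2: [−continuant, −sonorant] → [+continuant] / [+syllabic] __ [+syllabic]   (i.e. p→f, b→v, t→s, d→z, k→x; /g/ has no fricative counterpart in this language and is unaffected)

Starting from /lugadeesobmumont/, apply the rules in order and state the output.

Rule 1 (post-nasal voicing): /t/ is a voiceless stop immediately after the nasal /n/, so it voices to [d]. /lugadeesobmumont/ → lugadeesobmumond.
Rule 2 (intervocalic spirantization): /d/ is a stop between vowels /a/ and /e/, so it spirantizes to the fricative [z]. /lugadeesobmumond/ → lugazeesobmumond.

lugazeesobmumond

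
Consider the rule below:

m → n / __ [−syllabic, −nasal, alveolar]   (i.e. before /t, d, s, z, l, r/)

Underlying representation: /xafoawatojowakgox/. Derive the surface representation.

No segment of /xafoawatojowakgox/ meets the structural description of the rule, so the form surfaces unchanged.

xafoawatojowakgox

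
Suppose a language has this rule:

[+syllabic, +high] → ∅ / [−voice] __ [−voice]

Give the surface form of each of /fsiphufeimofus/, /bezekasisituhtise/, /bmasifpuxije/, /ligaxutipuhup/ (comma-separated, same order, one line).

/fsiphufeimofus/: /i/ is a high vowel flanked by voiceless consonants /s/ and /p/, so it deletes. /u/ is a high vowel flanked by voiceless consonants /h/ and /f/, so it deletes. /u/ is a high vowel flanked by voiceless consonants /f/ and /s/, so it deletes. → [fsphfeimofs].
/bezekasisituhtise/: /i/ is a high vowel flanked by voiceless consonants /s/ and /s/, so it deletes. /i/ is a high vowel flanked by voiceless consonants /s/ and /t/, so it deletes. /u/ is a high vowel flanked by voiceless consonants /t/ and /h/, so it deletes. /i/ is a high vowel flanked by voiceless consonants /t/ and /s/, so it deletes. → [bezekassthtse].
/bmasifpuxije/: /i/ is a high vowel flanked by voiceless consonants /s/ and /f/, so it deletes. /u/ is a high vowel flanked by voiceless consonants /p/ and /x/, so it deletes. → [bmasfpxije].
/ligaxutipuhup/: /u/ is a high vowel flanked by voiceless consonants /x/ and /t/, so it deletes. /i/ is a high vowel flanked by voiceless consonants /t/ and /p/, so it deletes. /u/ is a high vowel flanked by voiceless consonants /p/ and /h/, so it deletes. /u/ is a high vowel flanked by voiceless consonants /h/ and /p/, so it deletes. → [ligaxtphp].

fsphfeimofs, bezekassthtse, bmasfpxije, ligaxtphp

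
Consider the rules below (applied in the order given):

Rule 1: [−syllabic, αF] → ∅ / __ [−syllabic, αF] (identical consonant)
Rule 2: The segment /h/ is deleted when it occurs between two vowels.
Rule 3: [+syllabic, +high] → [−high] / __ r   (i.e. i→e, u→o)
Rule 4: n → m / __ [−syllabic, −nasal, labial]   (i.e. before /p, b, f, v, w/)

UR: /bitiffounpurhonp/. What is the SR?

bitifoumporhomp

Rule 1 (degemination): /ff/ is a geminate; the first /f/ deletes. /bitiffounpurhonp/ → bitifounpurhonp.
Rule 2 (intervocalic h-deletion): no segment meets the environment; /bitifounpurhonp/ is unchanged.
Rule 3 (pre-rhotic lowering): /u/ is a high vowel immediately before /r/, so it lowers to [o]. /bitifounpurhonp/ → bitifounporhonp.
Rule 4 (nasal place assimilation): /n/ precedes the labial consonant /p/, so it assimilates in place to [m]. /n/ precedes the labial consonant /p/, so it assimilates in place to [m]. /bitifounporhonp/ → bitifoumporhomp.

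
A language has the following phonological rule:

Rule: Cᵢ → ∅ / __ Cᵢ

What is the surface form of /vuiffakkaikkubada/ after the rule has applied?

vuifakaikubada

/ff/ is a geminate; the first /f/ deletes.
/kk/ is a geminate; the first /k/ deletes.
/kk/ is a geminate; the first /k/ deletes.
The other instances of /v/, /f/, /k/, /b/, /d/ do not occur in the required environment and remain unchanged.
Surface form: [vuifakaikubada].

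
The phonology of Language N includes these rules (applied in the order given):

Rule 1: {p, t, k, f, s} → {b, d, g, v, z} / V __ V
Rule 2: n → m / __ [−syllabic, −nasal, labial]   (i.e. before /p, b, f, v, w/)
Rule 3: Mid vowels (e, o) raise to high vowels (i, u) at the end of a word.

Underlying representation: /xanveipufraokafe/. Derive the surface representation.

Rule 1 (intervocalic voicing): /p/ is a voiceless obstruent between vowels /i/ and /u/, so it voices to [b]. /k/ is a voiceless obstruent between vowels /o/ and /a/, so it voices to [g]. /f/ is a voiceless obstruent between vowels /a/ and /e/, so it voices to [v]. /xanveipufraokafe/ → xanveibufraogave.
Rule 2 (nasal place assimilation): /n/ precedes the labial consonant /v/, so it assimilates in place to [m]. /xanveibufraogave/ → xamveibufraogave.
Rule 3 (final vowel raising): /e/ is a mid vowel in word-final position, so it raises to [i]. /xamveibufraogave/ → xamveibufraogavi.

xamveibufraogavi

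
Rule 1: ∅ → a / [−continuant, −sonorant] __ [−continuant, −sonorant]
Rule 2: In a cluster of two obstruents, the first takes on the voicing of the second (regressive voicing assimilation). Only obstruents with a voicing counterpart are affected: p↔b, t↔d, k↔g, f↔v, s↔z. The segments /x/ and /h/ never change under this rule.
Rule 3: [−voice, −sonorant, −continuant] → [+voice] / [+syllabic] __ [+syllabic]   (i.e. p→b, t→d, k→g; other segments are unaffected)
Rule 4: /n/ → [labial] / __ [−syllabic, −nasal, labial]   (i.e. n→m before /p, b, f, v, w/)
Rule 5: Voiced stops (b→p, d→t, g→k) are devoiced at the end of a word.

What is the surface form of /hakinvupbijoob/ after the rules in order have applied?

hagimvubabijoop

Rule 1 (stop-cluster a-epenthesis): /p/ and /b/ form a stop–stop cluster, so [a] is inserted between them. /hakinvupbijoob/ → hakinvupabijoob.
Rule 2 (regressive voicing assimilation): no segment meets the environment; /hakinvupabijoob/ is unchanged.
Rule 3 (intervocalic voicing): /k/ is a voiceless stop between vowels /a/ and /i/, so it voices to [g]. /p/ is a voiceless stop between vowels /u/ and /a/, so it voices to [b]. /hakinvupabijoob/ → haginvubabijoob.
Rule 4 (nasal place assimilation): /n/ precedes the labial consonant /v/, so it assimilates in place to [m]. /haginvubabijoob/ → hagimvubabijoob.
Rule 5 (final devoicing): /b/ is a voiced stop in word-final position, so it devoices to [p]. /hagimvubabijoob/ → hagimvubabijoop.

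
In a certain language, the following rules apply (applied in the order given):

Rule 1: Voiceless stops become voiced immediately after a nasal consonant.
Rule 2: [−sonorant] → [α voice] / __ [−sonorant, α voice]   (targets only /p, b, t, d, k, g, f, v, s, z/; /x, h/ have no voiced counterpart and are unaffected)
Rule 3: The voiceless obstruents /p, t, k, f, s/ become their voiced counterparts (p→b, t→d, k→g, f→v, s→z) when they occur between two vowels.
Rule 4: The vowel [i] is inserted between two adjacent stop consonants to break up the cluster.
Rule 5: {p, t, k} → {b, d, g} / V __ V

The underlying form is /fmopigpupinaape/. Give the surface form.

fmobigibubinaabe

Rule 1 (post-nasal voicing): no segment meets the environment; /fmopigpupinaape/ is unchanged.
Rule 2 (regressive voicing assimilation): /g/ precedes the voiceless obstruent /p/, so it devoices to [k] by assimilation. /fmopigpupinaape/ → fmopikpupinaape.
Rule 3 (intervocalic voicing): /p/ is a voiceless obstruent between vowels /o/ and /i/, so it voices to [b]. /p/ is a voiceless obstruent between vowels /u/ and /i/, so it voices to [b]. /p/ is a voiceless obstruent between vowels /a/ and /e/, so it voices to [b]. /fmopikpupinaape/ → fmobikpubinaabe.
Rule 4 (stop-cluster i-epenthesis): /k/ and /p/ form a stop–stop cluster, so [i] is inserted between them. /fmobikpubinaabe/ → fmobikipubinaabe.
Rule 5 (intervocalic voicing): /k/ is a voiceless stop between vowels /i/ and /i/, so it voices to [g]. /p/ is a voiceless stop between vowels /i/ and /u/, so it voices to [b]. /fmobikipubinaabe/ → fmobigibubinaabe.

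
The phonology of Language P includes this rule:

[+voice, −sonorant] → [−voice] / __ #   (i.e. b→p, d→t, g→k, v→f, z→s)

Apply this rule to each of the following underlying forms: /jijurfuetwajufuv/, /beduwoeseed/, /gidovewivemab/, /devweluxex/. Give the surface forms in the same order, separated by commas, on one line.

/jijurfuetwajufuv/: /v/ is a voiced obstruent in word-final position, so it devoices to [f]. → [jijurfuetwajufuf].
/beduwoeseed/: /d/ is a voiced obstruent in word-final position, so it devoices to [t]. → [beduwoeseet].
/gidovewivemab/: /b/ is a voiced obstruent in word-final position, so it devoices to [p]. → [gidovewivemap].
/devweluxex/: the rule's environment is not met; surfaces unchanged as [devweluxex].

jijurfuetwajufuf, beduwoeseet, gidovewivemap, devweluxex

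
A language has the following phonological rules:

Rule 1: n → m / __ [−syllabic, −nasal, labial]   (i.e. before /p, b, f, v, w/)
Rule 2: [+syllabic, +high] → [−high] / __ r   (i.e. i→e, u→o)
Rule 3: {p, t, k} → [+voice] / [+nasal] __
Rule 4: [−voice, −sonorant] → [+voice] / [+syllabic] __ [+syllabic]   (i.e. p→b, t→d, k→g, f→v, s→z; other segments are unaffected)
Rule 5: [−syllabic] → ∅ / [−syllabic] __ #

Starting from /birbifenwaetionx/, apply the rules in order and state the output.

Rule 1 (nasal place assimilation): /n/ precedes the labial consonant /w/, so it assimilates in place to [m]. /birbifenwaetionx/ → birbifemwaetionx.
Rule 2 (pre-rhotic lowering): /i/ is a high vowel immediately before /r/, so it lowers to [e]. /birbifemwaetionx/ → berbifemwaetionx.
Rule 3 (post-nasal voicing): no segment meets the environment; /berbifemwaetionx/ is unchanged.
Rule 4 (intervocalic voicing): /f/ is a voiceless obstruent between vowels /i/ and /e/, so it voices to [v]. /t/ is a voiceless obstruent between vowels /e/ and /i/, so it voices to [d]. /berbifemwaetionx/ → berbivemwaedionx.
Rule 5 (final cluster simplification): /x/ is the second consonant of a word-final cluster /nx/, so it deletes. /berbivemwaedionx/ → berbivemwaedion.

berbivemwaedion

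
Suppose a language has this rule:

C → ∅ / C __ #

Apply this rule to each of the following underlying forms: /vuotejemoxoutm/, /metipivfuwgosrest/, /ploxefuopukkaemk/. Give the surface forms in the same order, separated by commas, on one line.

vuotejemoxout, metipivfuwgosres, ploxefuopukkaem

/vuotejemoxoutm/: /m/ is the second consonant of a word-final cluster /tm/, so it deletes. → [vuotejemoxout].
/metipivfuwgosrest/: /t/ is the second consonant of a word-final cluster /st/, so it deletes. → [metipivfuwgosres].
/ploxefuopukkaemk/: /k/ is the second consonant of a word-final cluster /mk/, so it deletes. → [ploxefuopukkaem].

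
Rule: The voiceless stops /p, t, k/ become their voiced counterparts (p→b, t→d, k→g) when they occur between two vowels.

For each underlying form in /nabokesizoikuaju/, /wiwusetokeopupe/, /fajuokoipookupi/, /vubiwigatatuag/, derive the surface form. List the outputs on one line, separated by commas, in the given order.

nabogesizoiguaju, wiwusedogeobube, fajuogoiboogubi, vubiwigadaduag

/nabokesizoikuaju/: /k/ is a voiceless stop between vowels /o/ and /e/, so it voices to [g]. /k/ is a voiceless stop between vowels /i/ and /u/, so it voices to [g]. → [nabogesizoiguaju].
/wiwusetokeopupe/: /t/ is a voiceless stop between vowels /e/ and /o/, so it voices to [d]. /k/ is a voiceless stop between vowels /o/ and /e/, so it voices to [g]. /p/ is a voiceless stop between vowels /o/ and /u/, so it voices to [b]. /p/ is a voiceless stop between vowels /u/ and /e/, so it voices to [b]. → [wiwusedogeobube].
/fajuokoipookupi/: /k/ is a voiceless stop between vowels /o/ and /o/, so it voices to [g]. /p/ is a voiceless stop between vowels /i/ and /o/, so it voices to [b]. /k/ is a voiceless stop between vowels /o/ and /u/, so it voices to [g]. /p/ is a voiceless stop between vowels /u/ and /i/, so it voices to [b]. → [fajuogoiboogubi].
/vubiwigatatuag/: /t/ is a voiceless stop between vowels /a/ and /a/, so it voices to [d]. /t/ is a voiceless stop between vowels /a/ and /u/, so it voices to [d]. → [vubiwigadaduag].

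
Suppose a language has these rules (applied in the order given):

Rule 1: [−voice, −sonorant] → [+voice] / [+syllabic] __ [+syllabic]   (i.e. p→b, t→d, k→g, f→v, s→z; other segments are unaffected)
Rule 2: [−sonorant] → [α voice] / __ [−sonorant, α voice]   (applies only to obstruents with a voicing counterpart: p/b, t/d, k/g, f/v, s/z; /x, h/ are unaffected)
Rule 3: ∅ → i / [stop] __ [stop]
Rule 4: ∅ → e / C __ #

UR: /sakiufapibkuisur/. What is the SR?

Rule 1 (intervocalic voicing): /k/ is a voiceless obstruent between vowels /a/ and /i/, so it voices to [g]. /f/ is a voiceless obstruent between vowels /u/ and /a/, so it voices to [v]. /p/ is a voiceless obstruent between vowels /a/ and /i/, so it voices to [b]. /s/ is a voiceless obstruent between vowels /i/ and /u/, so it voices to [z]. /sakiufapibkuisur/ → sagiuvabibkuizur.
Rule 2 (regressive voicing assimilation): /b/ precedes the voiceless obstruent /k/, so it devoices to [p] by assimilation. /sagiuvabibkuizur/ → sagiuvabipkuizur.
Rule 3 (stop-cluster i-epenthesis): /p/ and /k/ form a stop–stop cluster, so [i] is inserted between them. /sagiuvabipkuizur/ → sagiuvabipikuizur.
Rule 4 (final e-epenthesis): the form ends in the consonant /r/, so [e] is inserted word-finally. /sagiuvabipikuizur/ → sagiuvabipikuizure.

sagiuvabipikuizure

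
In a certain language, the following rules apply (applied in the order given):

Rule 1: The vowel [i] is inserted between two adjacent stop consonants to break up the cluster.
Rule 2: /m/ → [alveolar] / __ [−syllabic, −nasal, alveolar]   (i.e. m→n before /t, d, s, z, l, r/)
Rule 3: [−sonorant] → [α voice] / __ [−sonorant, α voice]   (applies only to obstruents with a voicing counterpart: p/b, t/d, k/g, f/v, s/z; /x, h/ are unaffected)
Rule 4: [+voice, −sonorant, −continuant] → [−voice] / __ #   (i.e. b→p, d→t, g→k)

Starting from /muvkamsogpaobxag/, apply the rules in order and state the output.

mufkansogipaopxak

Rule 1 (stop-cluster i-epenthesis): /g/ and /p/ form a stop–stop cluster, so [i] is inserted between them. /muvkamsogpaobxag/ → muvkamsogipaobxag.
Rule 2 (nasal place assimilation): /m/ precedes the alveolar consonant /s/, so it assimilates in place to [n]. /muvkamsogipaobxag/ → muvkansogipaobxag.
Rule 3 (regressive voicing assimilation): /v/ precedes the voiceless obstruent /k/, so it devoices to [f] by assimilation. /b/ precedes the voiceless obstruent /x/, so it devoices to [p] by assimilation. /muvkansogipaobxag/ → mufkansogipaopxag.
Rule 4 (final devoicing): /g/ is a voiced stop in word-final position, so it devoices to [k]. /mufkansogipaopxag/ → mufkansogipaopxak.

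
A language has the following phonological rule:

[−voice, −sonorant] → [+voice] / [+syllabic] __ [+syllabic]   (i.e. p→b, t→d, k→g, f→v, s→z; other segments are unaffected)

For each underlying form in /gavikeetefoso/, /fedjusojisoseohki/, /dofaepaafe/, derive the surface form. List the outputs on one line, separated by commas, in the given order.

/gavikeetefoso/: /k/ is a voiceless obstruent between vowels /i/ and /e/, so it voices to [g]. /t/ is a voiceless obstruent between vowels /e/ and /e/, so it voices to [d]. /f/ is a voiceless obstruent between vowels /e/ and /o/, so it voices to [v]. /s/ is a voiceless obstruent between vowels /o/ and /o/, so it voices to [z]. → [gavigeedevozo].
/fedjusojisoseohki/: /s/ is a voiceless obstruent between vowels /u/ and /o/, so it voices to [z]. /s/ is a voiceless obstruent between vowels /i/ and /o/, so it voices to [z]. /s/ is a voiceless obstruent between vowels /o/ and /e/, so it voices to [z]. → [fedjuzojizozeohki].
/dofaepaafe/: /f/ is a voiceless obstruent between vowels /o/ and /a/, so it voices to [v]. /p/ is a voiceless obstruent between vowels /e/ and /a/, so it voices to [b]. /f/ is a voiceless obstruent between vowels /a/ and /e/, so it voices to [v]. → [dovaebaave].

gavigeedevozo, fedjuzojizozeohki, dovaebaave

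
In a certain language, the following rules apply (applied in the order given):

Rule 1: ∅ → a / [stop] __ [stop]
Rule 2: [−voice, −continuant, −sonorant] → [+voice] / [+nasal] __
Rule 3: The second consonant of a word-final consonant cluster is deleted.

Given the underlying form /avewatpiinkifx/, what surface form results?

Rule 1 (stop-cluster a-epenthesis): /t/ and /p/ form a stop–stop cluster, so [a] is inserted between them. /avewatpiinkifx/ → avewatapiinkifx.
Rule 2 (post-nasal voicing): /k/ is a voiceless stop immediately after the nasal /n/, so it voices to [g]. /avewatapiinkifx/ → avewatapiingifx.
Rule 3 (final cluster simplification): /x/ is the second consonant of a word-final cluster /fx/, so it deletes. /avewatapiingifx/ → avewatapiingif.

avewatapiingif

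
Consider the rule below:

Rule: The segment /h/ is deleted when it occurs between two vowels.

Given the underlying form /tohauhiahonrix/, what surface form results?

/h/ occurs between vowels /o/ and /a/, so it deletes.
/h/ occurs between vowels /u/ and /i/, so it deletes.
/h/ occurs between vowels /a/ and /o/, so it deletes.
Surface form: [toauiaonrix].

toauiaonrix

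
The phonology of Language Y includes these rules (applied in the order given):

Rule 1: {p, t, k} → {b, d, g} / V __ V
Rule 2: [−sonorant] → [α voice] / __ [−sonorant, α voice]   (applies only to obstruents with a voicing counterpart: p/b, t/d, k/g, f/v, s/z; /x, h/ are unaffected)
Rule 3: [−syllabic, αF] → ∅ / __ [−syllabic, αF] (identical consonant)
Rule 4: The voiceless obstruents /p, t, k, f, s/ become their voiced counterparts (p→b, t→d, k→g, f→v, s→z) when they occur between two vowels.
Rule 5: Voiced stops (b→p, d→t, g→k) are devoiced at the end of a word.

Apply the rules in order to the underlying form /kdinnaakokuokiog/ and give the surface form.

gdinaagoguogiok

Rule 1 (intervocalic voicing): /k/ is a voiceless stop between vowels /a/ and /o/, so it voices to [g]. /k/ is a voiceless stop between vowels /o/ and /u/, so it voices to [g]. /k/ is a voiceless stop between vowels /o/ and /i/, so it voices to [g]. /kdinnaakokuokiog/ → kdinnaagoguogiog.
Rule 2 (regressive voicing assimilation): /k/ precedes the voiced obstruent /d/, so it voices to [g] by assimilation. /kdinnaagoguogiog/ → gdinnaagoguogiog.
Rule 3 (degemination): /nn/ is a geminate; the first /n/ deletes. /gdinnaagoguogiog/ → gdinaagoguogiog.
Rule 4 (intervocalic voicing): no segment meets the environment; /gdinaagoguogiog/ is unchanged.
Rule 5 (final devoicing): /g/ is a voiced stop in word-final position, so it devoices to [k]. /gdinaagoguogiog/ → gdinaagoguogiok.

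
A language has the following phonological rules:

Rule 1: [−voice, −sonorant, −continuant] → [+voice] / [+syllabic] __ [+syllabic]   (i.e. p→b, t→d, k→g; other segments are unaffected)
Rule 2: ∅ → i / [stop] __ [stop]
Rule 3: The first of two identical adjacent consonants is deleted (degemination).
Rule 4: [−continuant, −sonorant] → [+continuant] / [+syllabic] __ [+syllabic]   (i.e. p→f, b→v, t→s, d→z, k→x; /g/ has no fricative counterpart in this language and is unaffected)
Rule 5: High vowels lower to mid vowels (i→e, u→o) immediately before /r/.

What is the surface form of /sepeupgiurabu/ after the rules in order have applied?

Rule 1 (intervocalic voicing): /p/ is a voiceless stop between vowels /e/ and /e/, so it voices to [b]. /sepeupgiurabu/ → sebeupgiurabu.
Rule 2 (stop-cluster i-epenthesis): /p/ and /g/ form a stop–stop cluster, so [i] is inserted between them. /sebeupgiurabu/ → sebeupigiurabu.
Rule 3 (degemination): no segment meets the environment; /sebeupigiurabu/ is unchanged.
Rule 4 (intervocalic spirantization): /b/ is a stop between vowels /e/ and /e/, so it spirantizes to the fricative [v]. /p/ is a stop between vowels /u/ and /i/, so it spirantizes to the fricative [f]. /b/ is a stop between vowels /a/ and /u/, so it spirantizes to the fricative [v]. /sebeupigiurabu/ → seveufigiuravu.
Rule 5 (pre-rhotic lowering): /u/ is a high vowel immediately before /r/, so it lowers to [o]. /seveufigiuravu/ → seveufigioravu.

seveufigioravu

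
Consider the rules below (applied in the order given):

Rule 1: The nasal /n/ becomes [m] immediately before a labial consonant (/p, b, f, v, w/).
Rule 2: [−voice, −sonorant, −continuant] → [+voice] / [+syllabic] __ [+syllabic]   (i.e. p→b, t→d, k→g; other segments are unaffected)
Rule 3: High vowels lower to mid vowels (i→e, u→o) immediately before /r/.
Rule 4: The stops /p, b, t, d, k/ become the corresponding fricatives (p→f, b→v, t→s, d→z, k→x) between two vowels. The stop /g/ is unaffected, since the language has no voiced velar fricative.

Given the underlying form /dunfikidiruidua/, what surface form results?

dumfigizeruizua

Rule 1 (nasal place assimilation): /n/ precedes the labial consonant /f/, so it assimilates in place to [m]. /dunfikidiruidua/ → dumfikidiruidua.
Rule 2 (intervocalic voicing): /k/ is a voiceless stop between vowels /i/ and /i/, so it voices to [g]. /dumfikidiruidua/ → dumfigidiruidua.
Rule 3 (pre-rhotic lowering): /i/ is a high vowel immediately before /r/, so it lowers to [e]. /dumfigidiruidua/ → dumfigideruidua.
Rule 4 (intervocalic spirantization): /d/ is a stop between vowels /i/ and /e/, so it spirantizes to the fricative [z]. /d/ is a stop between vowels /i/ and /u/, so it spirantizes to the fricative [z]. /dumfigideruidua/ → dumfigizeruizua.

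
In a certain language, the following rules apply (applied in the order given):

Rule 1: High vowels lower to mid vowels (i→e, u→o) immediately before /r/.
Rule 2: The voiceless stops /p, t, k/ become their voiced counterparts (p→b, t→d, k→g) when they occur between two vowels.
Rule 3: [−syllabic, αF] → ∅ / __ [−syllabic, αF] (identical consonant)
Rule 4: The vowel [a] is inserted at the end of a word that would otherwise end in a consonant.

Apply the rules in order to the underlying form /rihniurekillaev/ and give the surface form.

Rule 1 (pre-rhotic lowering): /u/ is a high vowel immediately before /r/, so it lowers to [o]. /rihniurekillaev/ → rihniorekillaev.
Rule 2 (intervocalic voicing): /k/ is a voiceless stop between vowels /e/ and /i/, so it voices to [g]. /rihniorekillaev/ → rihnioregillaev.
Rule 3 (degemination): /ll/ is a geminate; the first /l/ deletes. /rihnioregillaev/ → rihnioregilaev.
Rule 4 (final a-epenthesis): the form ends in the consonant /v/, so [a] is inserted word-finally. /rihnioregilaev/ → rihnioregilaeva.

rihnioregilaeva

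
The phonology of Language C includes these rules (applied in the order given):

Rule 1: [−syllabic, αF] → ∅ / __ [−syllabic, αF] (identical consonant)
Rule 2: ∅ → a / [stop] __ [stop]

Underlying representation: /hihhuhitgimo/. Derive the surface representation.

Rule 1 (degemination): /hh/ is a geminate; the first /h/ deletes. /hihhuhitgimo/ → hihuhitgimo.
Rule 2 (stop-cluster a-epenthesis): /t/ and /g/ form a stop–stop cluster, so [a] is inserted between them. /hihuhitgimo/ → hihuhitagimo.

hihuhitagimo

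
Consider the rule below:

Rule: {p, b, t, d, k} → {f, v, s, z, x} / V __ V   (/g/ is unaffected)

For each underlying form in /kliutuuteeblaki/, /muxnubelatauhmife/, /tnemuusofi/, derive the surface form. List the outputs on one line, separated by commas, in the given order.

/kliutuuteeblaki/: /t/ is a stop between vowels /u/ and /u/, so it spirantizes to the fricative [s]. /t/ is a stop between vowels /u/ and /e/, so it spirantizes to the fricative [s]. /k/ is a stop between vowels /a/ and /i/, so it spirantizes to the fricative [x]. → [kliusuuseeblaxi].
/muxnubelatauhmife/: /b/ is a stop between vowels /u/ and /e/, so it spirantizes to the fricative [v]. /t/ is a stop between vowels /a/ and /a/, so it spirantizes to the fricative [s]. → [muxnuvelasauhmife].
/tnemuusofi/: the rule's environment is not met; surfaces unchanged as [tnemuusofi].

kliusuuseeblaxi, muxnuvelasauhmife, tnemuusofi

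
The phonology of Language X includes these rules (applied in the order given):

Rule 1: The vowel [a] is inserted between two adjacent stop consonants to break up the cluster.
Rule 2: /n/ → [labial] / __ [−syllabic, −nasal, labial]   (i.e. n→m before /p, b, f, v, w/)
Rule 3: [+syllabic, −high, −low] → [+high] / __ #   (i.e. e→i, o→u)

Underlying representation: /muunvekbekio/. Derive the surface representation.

Rule 1 (stop-cluster a-epenthesis): /k/ and /b/ form a stop–stop cluster, so [a] is inserted between them. /muunvekbekio/ → muunvekabekio.
Rule 2 (nasal place assimilation): /n/ precedes the labial consonant /v/, so it assimilates in place to [m]. /muunvekabekio/ → muumvekabekio.
Rule 3 (final vowel raising): /o/ is a mid vowel in word-final position, so it raises to [u]. /muumvekabekio/ → muumvekabekiu.

muumvekabekiu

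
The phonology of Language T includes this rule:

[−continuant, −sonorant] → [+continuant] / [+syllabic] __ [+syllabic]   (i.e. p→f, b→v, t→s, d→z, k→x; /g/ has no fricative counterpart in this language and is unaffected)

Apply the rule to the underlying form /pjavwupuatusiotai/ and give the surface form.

/p/ is a stop between vowels /u/ and /u/, so it spirantizes to the fricative [f].
/t/ is a stop between vowels /a/ and /u/, so it spirantizes to the fricative [s].
/t/ is a stop between vowels /o/ and /a/, so it spirantizes to the fricative [s].
The other instance of /p/ does not occur in the required environment and remains unchanged.
Surface form: [pjavwufuasusiosai].

pjavwufuasusiosai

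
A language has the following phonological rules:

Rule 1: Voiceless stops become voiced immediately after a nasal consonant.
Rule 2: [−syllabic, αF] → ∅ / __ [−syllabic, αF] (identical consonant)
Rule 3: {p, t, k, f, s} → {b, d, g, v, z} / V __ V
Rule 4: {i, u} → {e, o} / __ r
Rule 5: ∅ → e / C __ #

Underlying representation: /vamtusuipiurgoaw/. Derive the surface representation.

vamduzuibiorgoawe

Rule 1 (post-nasal voicing): /t/ is a voiceless stop immediately after the nasal /m/, so it voices to [d]. /vamtusuipiurgoaw/ → vamdusuipiurgoaw.
Rule 2 (degemination): no segment meets the environment; /vamdusuipiurgoaw/ is unchanged.
Rule 3 (intervocalic voicing): /s/ is a voiceless obstruent between vowels /u/ and /u/, so it voices to [z]. /p/ is a voiceless obstruent between vowels /i/ and /i/, so it voices to [b]. /vamdusuipiurgoaw/ → vamduzuibiurgoaw.
Rule 4 (pre-rhotic lowering): /u/ is a high vowel immediately before /r/, so it lowers to [o]. /vamduzuibiurgoaw/ → vamduzuibiorgoaw.
Rule 5 (final e-epenthesis): the form ends in the consonant /w/, so [e] is inserted word-finally. /vamduzuibiorgoaw/ → vamduzuibiorgoawe.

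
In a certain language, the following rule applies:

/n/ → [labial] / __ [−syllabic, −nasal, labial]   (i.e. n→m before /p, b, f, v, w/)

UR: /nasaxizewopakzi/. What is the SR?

nasaxizewopakzi

No segment of /nasaxizewopakzi/ meets the structural description of the rule, so the form surfaces unchanged.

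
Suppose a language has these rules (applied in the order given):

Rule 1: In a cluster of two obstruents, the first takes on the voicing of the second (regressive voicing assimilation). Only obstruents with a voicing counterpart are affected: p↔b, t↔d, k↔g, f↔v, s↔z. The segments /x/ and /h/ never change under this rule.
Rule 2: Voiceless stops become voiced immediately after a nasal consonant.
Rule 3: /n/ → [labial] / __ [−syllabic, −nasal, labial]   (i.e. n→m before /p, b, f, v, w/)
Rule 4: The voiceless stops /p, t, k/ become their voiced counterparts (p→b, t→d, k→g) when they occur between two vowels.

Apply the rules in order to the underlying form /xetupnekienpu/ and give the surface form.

Rule 1 (regressive voicing assimilation): no segment meets the environment; /xetupnekienpu/ is unchanged.
Rule 2 (post-nasal voicing): /p/ is a voiceless stop immediately after the nasal /n/, so it voices to [b]. /xetupnekienpu/ → xetupnekienbu.
Rule 3 (nasal place assimilation): /n/ precedes the labial consonant /b/, so it assimilates in place to [m]. /xetupnekienbu/ → xetupnekiembu.
Rule 4 (intervocalic voicing): /t/ is a voiceless stop between vowels /e/ and /u/, so it voices to [d]. /k/ is a voiceless stop between vowels /e/ and /i/, so it voices to [g]. /xetupnekiembu/ → xedupnegiembu.

xedupnegiembu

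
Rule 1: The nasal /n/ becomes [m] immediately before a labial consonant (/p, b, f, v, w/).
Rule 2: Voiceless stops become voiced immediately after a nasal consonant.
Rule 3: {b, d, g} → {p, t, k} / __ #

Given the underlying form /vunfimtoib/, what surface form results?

vumfimdoip

Rule 1 (nasal place assimilation): /n/ precedes the labial consonant /f/, so it assimilates in place to [m]. /vunfimtoib/ → vumfimtoib.
Rule 2 (post-nasal voicing): /t/ is a voiceless stop immediately after the nasal /m/, so it voices to [d]. /vumfimtoib/ → vumfimdoib.
Rule 3 (final devoicing): /b/ is a voiced stop in word-final position, so it devoices to [p]. /vumfimdoib/ → vumfimdoip.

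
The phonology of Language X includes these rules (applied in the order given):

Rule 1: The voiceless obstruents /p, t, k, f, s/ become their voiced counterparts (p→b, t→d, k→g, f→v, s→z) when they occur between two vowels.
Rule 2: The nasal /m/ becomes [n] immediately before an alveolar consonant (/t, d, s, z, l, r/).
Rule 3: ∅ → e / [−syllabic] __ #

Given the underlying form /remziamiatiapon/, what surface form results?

renziamiadiabone

Rule 1 (intervocalic voicing): /t/ is a voiceless obstruent between vowels /a/ and /i/, so it voices to [d]. /p/ is a voiceless obstruent between vowels /a/ and /o/, so it voices to [b]. /remziamiatiapon/ → remziamiadiabon.
Rule 2 (nasal place assimilation): /m/ precedes the alveolar consonant /z/, so it assimilates in place to [n]. /remziamiadiabon/ → renziamiadiabon.
Rule 3 (final e-epenthesis): the form ends in the consonant /n/, so [e] is inserted word-finally. /renziamiadiabon/ → renziamiadiabone.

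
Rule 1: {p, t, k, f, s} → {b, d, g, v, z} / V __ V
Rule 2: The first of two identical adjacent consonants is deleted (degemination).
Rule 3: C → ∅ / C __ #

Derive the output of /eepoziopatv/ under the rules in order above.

Rule 1 (intervocalic voicing): /p/ is a voiceless obstruent between vowels /e/ and /o/, so it voices to [b]. /p/ is a voiceless obstruent between vowels /o/ and /a/, so it voices to [b]. /eepoziopatv/ → eeboziobatv.
Rule 2 (degemination): no segment meets the environment; /eeboziobatv/ is unchanged.
Rule 3 (final cluster simplification): /v/ is the second consonant of a word-final cluster /tv/, so it deletes. /eeboziobatv/ → eeboziobat.

eeboziobat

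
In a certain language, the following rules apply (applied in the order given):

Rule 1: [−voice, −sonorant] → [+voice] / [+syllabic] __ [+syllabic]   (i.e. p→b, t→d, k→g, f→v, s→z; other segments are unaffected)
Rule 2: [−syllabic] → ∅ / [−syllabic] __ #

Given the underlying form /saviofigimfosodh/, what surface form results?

Rule 1 (intervocalic voicing): /f/ is a voiceless obstruent between vowels /o/ and /i/, so it voices to [v]. /s/ is a voiceless obstruent between vowels /o/ and /o/, so it voices to [z]. /saviofigimfosodh/ → saviovigimfozodh.
Rule 2 (final cluster simplification): /h/ is the second consonant of a word-final cluster /dh/, so it deletes. /saviovigimfozodh/ → saviovigimfozod.

saviovigimfozod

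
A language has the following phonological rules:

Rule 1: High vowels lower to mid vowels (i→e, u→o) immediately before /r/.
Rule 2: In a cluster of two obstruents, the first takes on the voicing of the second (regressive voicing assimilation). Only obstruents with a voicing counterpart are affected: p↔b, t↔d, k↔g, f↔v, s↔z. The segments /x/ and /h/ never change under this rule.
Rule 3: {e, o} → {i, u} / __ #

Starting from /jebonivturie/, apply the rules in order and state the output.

Rule 1 (pre-rhotic lowering): /u/ is a high vowel immediately before /r/, so it lowers to [o]. /jebonivturie/ → jebonivtorie.
Rule 2 (regressive voicing assimilation): /v/ precedes the voiceless obstruent /t/, so it devoices to [f] by assimilation. /jebonivtorie/ → jeboniftorie.
Rule 3 (final vowel raising): /e/ is a mid vowel in word-final position, so it raises to [i]. /jeboniftorie/ → jeboniftorii.

jeboniftorii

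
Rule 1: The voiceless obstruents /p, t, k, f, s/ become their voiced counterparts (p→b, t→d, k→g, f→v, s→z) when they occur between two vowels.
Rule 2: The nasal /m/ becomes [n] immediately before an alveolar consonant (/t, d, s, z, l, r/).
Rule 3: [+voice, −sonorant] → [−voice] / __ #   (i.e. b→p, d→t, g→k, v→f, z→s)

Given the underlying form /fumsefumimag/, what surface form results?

Rule 1 (intervocalic voicing): /f/ is a voiceless obstruent between vowels /e/ and /u/, so it voices to [v]. /fumsefumimag/ → fumsevumimag.
Rule 2 (nasal place assimilation): /m/ precedes the alveolar consonant /s/, so it assimilates in place to [n]. /fumsevumimag/ → funsevumimag.
Rule 3 (final devoicing): /g/ is a voiced obstruent in word-final position, so it devoices to [k]. /funsevumimag/ → funsevumimak.

funsevumimak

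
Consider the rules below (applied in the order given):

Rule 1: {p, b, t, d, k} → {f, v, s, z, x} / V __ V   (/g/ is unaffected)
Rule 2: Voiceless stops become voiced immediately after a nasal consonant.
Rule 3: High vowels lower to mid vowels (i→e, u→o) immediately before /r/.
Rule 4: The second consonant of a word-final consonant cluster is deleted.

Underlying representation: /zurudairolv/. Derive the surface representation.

zoruzaerol

Rule 1 (intervocalic spirantization): /d/ is a stop between vowels /u/ and /a/, so it spirantizes to the fricative [z]. /zurudairolv/ → zuruzairolv.
Rule 2 (post-nasal voicing): no segment meets the environment; /zuruzairolv/ is unchanged.
Rule 3 (pre-rhotic lowering): /u/ is a high vowel immediately before /r/, so it lowers to [o]. /i/ is a high vowel immediately before /r/, so it lowers to [e]. /zuruzairolv/ → zoruzaerolv.
Rule 4 (final cluster simplification): /v/ is the second consonant of a word-final cluster /lv/, so it deletes. /zoruzaerolv/ → zoruzaerol.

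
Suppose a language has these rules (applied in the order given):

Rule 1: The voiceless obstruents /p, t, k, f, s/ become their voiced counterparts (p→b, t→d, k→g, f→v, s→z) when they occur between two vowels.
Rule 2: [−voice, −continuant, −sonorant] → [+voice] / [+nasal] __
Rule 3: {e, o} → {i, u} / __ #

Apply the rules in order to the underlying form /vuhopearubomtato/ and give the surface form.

Rule 1 (intervocalic voicing): /p/ is a voiceless obstruent between vowels /o/ and /e/, so it voices to [b]. /t/ is a voiceless obstruent between vowels /a/ and /o/, so it voices to [d]. /vuhopearubomtato/ → vuhobearubomtado.
Rule 2 (post-nasal voicing): /t/ is a voiceless stop immediately after the nasal /m/, so it voices to [d]. /vuhobearubomtado/ → vuhobearubomdado.
Rule 3 (final vowel raising): /o/ is a mid vowel in word-final position, so it raises to [u]. /vuhobearubomdado/ → vuhobearubomdadu.

vuhobearubomdadu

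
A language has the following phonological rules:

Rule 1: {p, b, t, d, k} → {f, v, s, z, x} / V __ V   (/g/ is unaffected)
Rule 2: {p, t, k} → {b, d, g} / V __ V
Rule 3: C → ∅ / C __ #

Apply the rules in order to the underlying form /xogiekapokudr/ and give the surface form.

Rule 1 (intervocalic spirantization): /k/ is a stop between vowels /e/ and /a/, so it spirantizes to the fricative [x]. /p/ is a stop between vowels /a/ and /o/, so it spirantizes to the fricative [f]. /k/ is a stop between vowels /o/ and /u/, so it spirantizes to the fricative [x]. /xogiekapokudr/ → xogiexafoxudr.
Rule 2 (intervocalic voicing): no segment meets the environment; /xogiexafoxudr/ is unchanged.
Rule 3 (final cluster simplification): /r/ is the second consonant of a word-final cluster /dr/, so it deletes. /xogiexafoxudr/ → xogiexafoxud.

xogiexafoxud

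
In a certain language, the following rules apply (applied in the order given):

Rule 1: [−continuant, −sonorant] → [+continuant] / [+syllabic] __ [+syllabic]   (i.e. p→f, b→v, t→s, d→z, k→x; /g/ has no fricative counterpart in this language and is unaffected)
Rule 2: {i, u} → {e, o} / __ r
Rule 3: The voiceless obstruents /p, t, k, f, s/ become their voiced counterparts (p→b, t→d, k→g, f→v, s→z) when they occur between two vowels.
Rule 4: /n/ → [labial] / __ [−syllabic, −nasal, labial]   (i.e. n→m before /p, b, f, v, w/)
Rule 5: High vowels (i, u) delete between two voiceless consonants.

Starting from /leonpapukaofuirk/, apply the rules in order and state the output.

Rule 1 (intervocalic spirantization): /p/ is a stop between vowels /a/ and /u/, so it spirantizes to the fricative [f]. /k/ is a stop between vowels /u/ and /a/, so it spirantizes to the fricative [x]. /leonpapukaofuirk/ → leonpafuxaofuirk.
Rule 2 (pre-rhotic lowering): /i/ is a high vowel immediately before /r/, so it lowers to [e]. /leonpafuxaofuirk/ → leonpafuxaofuerk.
Rule 3 (intervocalic voicing): /f/ is a voiceless obstruent between vowels /a/ and /u/, so it voices to [v]. /f/ is a voiceless obstruent between vowels /o/ and /u/, so it voices to [v]. /leonpafuxaofuerk/ → leonpavuxaovuerk.
Rule 4 (nasal place assimilation): /n/ precedes the labial consonant /p/, so it assimilates in place to [m]. /leonpavuxaovuerk/ → leompavuxaovuerk.
Rule 5 (high vowel syncope): no segment meets the environment; /leompavuxaovuerk/ is unchanged.

leompavuxaovuerk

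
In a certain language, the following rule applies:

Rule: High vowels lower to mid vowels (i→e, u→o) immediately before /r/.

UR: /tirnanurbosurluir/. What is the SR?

/i/ is a high vowel immediately before /r/, so it lowers to [e].
/u/ is a high vowel immediately before /r/, so it lowers to [o].
/u/ is a high vowel immediately before /r/, so it lowers to [o].
/i/ is a high vowel immediately before /r/, so it lowers to [e].
Surface form: [ternanorbosorluer].

ternanorbosorluer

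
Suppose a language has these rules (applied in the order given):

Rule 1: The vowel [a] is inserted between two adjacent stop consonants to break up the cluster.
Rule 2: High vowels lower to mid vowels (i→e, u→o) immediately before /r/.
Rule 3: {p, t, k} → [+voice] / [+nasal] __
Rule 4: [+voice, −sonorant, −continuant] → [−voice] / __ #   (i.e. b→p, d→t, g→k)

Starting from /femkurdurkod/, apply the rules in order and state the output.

Rule 1 (stop-cluster a-epenthesis): no segment meets the environment; /femkurdurkod/ is unchanged.
Rule 2 (pre-rhotic lowering): /u/ is a high vowel immediately before /r/, so it lowers to [o]. /u/ is a high vowel immediately before /r/, so it lowers to [o]. /femkurdurkod/ → femkordorkod.
Rule 3 (post-nasal voicing): /k/ is a voiceless stop immediately after the nasal /m/, so it voices to [g]. /femkordorkod/ → femgordorkod.
Rule 4 (final devoicing): /d/ is a voiced stop in word-final position, so it devoices to [t]. /femgordorkod/ → femgordorkot.

femgordorkot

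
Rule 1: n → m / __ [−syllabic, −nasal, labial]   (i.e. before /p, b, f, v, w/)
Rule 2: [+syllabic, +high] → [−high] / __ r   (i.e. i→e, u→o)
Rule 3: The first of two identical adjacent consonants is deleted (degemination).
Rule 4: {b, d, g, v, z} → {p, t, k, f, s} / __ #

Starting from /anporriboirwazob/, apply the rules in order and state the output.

Rule 1 (nasal place assimilation): /n/ precedes the labial consonant /p/, so it assimilates in place to [m]. /anporriboirwazob/ → amporriboirwazob.
Rule 2 (pre-rhotic lowering): /i/ is a high vowel immediately before /r/, so it lowers to [e]. /amporriboirwazob/ → amporriboerwazob.
Rule 3 (degemination): /rr/ is a geminate; the first /r/ deletes. /amporriboerwazob/ → amporiboerwazob.
Rule 4 (final devoicing): /b/ is a voiced obstruent in word-final position, so it devoices to [p]. /amporiboerwazob/ → amporiboerwazop.

amporiboerwazop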